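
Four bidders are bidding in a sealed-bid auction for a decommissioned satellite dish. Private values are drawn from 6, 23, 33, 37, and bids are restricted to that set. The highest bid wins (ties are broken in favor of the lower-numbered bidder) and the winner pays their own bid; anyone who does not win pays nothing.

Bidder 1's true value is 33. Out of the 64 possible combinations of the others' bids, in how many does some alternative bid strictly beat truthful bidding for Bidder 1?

Others bid (6, 6, 6): truth gives 0; bid 6 gives 27 > 0. Violating.
Others bid (6, 6, 23): truth gives 0; bid 23 gives 10 > 0. Violating.
Others bid (6, 23, 6): truth gives 0; bid 23 gives 10 > 0. Violating.
Others bid (6, 23, 23): truth gives 0; bid 23 gives 10 > 0. Violating.
Others bid (6, 6, 33): truth gives 0; no alternative beats it.
Others bid (6, 6, 37): truth gives 0; no alternative beats it.
(Checking all 64 profiles: 8 have a profitable deviation, 56 do not.)

8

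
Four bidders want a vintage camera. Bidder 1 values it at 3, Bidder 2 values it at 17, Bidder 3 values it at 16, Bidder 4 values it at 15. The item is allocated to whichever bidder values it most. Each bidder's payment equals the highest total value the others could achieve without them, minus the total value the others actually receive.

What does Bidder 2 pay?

Bidder 2 has the highest value and receives the item.
Without Bidder 2, the item would go to the next-highest value, 16, so the others could achieve 16.
With Bidder 2 present and winning, the others receive nothing, so their total is 0.
Payment = 16 - 0 = 16.

16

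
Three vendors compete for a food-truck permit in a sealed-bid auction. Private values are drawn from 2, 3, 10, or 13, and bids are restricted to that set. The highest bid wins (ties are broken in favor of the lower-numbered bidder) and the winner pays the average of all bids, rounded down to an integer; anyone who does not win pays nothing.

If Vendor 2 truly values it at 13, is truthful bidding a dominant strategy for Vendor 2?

Consider the case where Vendor 1 bids 2 and Vendor 3 bids 2.
Truthful bid 13: wins, pays 5, utility 13 - 5 = 8.
Bid 3 instead: wins, pays 2, utility 13 - 2 = 11.
Since 11 > 8, bidding 3 is strictly better here, so truthful bidding is not dominant.

No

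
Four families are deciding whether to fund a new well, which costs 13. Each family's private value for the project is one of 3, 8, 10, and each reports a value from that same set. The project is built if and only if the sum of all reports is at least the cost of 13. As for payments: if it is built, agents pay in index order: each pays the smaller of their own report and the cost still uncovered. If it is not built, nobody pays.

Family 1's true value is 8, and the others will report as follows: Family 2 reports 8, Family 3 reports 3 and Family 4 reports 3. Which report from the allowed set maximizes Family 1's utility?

Report 3: project built, pays 3, utility 8 - 3 = 5.
Report 8: project built, pays 8, utility 8 - 8 = 0.
Report 10: project built, pays 10, utility 8 - 10 = -2.
The best choice is 3 with utility 5.

3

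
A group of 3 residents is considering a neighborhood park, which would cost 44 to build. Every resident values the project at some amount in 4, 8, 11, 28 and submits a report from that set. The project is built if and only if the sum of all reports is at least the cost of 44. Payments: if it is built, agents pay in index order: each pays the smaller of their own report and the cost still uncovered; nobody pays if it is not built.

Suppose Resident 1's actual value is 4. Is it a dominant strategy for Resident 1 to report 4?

Yes

Check each profile of the others' reports and compare truth against every alternative report.
Others report (8, 28): truth gives 0, best alternative gives -4.
Others report (11, 28): truth gives 0, best alternative gives -4.
Others report (28, 8): truth gives 0, best alternative gives -4.
Others report (28, 11): truth gives 0, best alternative gives -4.
Others report (28, 28): truth gives 0, best alternative gives -4.
Others report (4, 4): truth gives 0, best alternative gives 0.
(Remaining 10 profiles checked similarly; truth is weakly best in each.)
In every case the truthful report is at least as good as any alternative, so it is a dominant strategy.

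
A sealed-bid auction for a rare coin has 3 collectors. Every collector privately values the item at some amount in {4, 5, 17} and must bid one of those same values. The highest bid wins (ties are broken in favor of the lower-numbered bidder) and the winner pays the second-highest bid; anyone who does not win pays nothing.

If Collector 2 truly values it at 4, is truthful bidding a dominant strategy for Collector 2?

Yes

Check each profile of the others' bids and compare truth against every alternative bid.
Others bid (4, 5): truth gives 0, best alternative gives -1.
Others bid (4, 4): truth gives 0, best alternative gives 0.
Others bid (4, 17): truth gives 0, best alternative gives 0.
Others bid (5, 4): truth gives 0, best alternative gives 0.
Others bid (5, 5): truth gives 0, best alternative gives 0.
Others bid (5, 17): truth gives 0, best alternative gives 0.
(Remaining 3 profiles checked similarly; truth is weakly best in each.)
In every case the truthful bid is at least as good as any alternative, so it is a dominant strategy.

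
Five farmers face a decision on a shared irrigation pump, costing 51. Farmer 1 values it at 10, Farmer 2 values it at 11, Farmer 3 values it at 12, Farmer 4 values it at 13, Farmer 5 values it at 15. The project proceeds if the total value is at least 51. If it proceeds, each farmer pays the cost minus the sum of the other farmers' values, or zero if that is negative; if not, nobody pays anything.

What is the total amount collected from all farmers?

Total value 61 ≥ cost 51, so it is built.
Farmer 1: others sum to 51; max(0, 51 - 51) = 0.
Farmer 2: others sum to 50; max(0, 51 - 50) = 1.
Farmer 3: others sum to 49; max(0, 51 - 49) = 2.
Farmer 4: others sum to 48; max(0, 51 - 48) = 3.
Farmer 5: others sum to 46; max(0, 51 - 46) = 5.
Total collected = 0 + 1 + 2 + 3 + 5 = 11.

11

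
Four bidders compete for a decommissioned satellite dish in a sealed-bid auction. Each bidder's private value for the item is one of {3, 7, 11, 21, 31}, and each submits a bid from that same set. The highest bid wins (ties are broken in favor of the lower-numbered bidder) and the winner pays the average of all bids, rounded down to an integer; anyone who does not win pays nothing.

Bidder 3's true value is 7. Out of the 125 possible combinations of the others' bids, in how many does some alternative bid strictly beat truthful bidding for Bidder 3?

2

Others bid (3, 7, 3): truth gives 0; bid 11 gives 1 > 0. Violating.
Others bid (7, 3, 3): truth gives 0; bid 11 gives 1 > 0. Violating.
Others bid (3, 3, 3): truth gives 3; no alternative beats it.
Others bid (3, 3, 7): truth gives 2; no alternative beats it.
(Checking all 125 profiles: 2 have a profitable deviation, 123 do not.)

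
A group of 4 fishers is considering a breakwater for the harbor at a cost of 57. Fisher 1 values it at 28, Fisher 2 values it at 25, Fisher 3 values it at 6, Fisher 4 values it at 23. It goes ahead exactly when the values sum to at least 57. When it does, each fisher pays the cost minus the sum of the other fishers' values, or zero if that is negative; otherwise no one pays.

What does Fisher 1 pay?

3

Total value 82 ≥ cost 57, so the project is built.
The other fishers' values sum to 54.
Cost minus that sum is 57 - 54 = 3.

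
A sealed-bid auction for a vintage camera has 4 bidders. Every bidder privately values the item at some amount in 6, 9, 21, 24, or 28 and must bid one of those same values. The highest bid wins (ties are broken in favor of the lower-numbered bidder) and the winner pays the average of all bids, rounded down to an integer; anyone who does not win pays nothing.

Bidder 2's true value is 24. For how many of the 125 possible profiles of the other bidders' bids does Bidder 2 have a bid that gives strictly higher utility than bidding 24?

Others bid (6, 6, 6): truth gives 14; bid 9 gives 18 > 14. Violating.
Others bid (6, 6, 9): truth gives 13; bid 9 gives 17 > 13. Violating.
Others bid (6, 6, 21): truth gives 10; bid 21 gives 11 > 10. Violating.
Others bid (6, 6, 28): truth gives 0; bid 28 gives 7 > 0. Violating.
Others bid (6, 6, 24): truth gives 9; no alternative beats it.
Others bid (6, 9, 24): truth gives 9; no alternative beats it.
(Checking all 125 profiles: 53 have a profitable deviation, 72 do not.)

53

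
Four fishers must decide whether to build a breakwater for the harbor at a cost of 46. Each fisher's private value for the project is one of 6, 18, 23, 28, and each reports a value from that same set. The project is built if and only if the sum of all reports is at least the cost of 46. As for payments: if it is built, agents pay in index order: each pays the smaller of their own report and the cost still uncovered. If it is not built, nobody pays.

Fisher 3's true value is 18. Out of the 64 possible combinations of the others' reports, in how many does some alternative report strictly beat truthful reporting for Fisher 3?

Others report (6, 6, 28): truth gives 0; report 6 gives 12 > 0. Violating.
Others report (6, 18, 18): truth gives 0; report 6 gives 12 > 0. Violating.
Others report (6, 18, 23): truth gives 0; report 6 gives 12 > 0. Violating.
Others report (6, 18, 28): truth gives 0; report 6 gives 12 > 0. Violating.
Others report (6, 6, 6): truth gives 0; no alternative beats it.
Others report (6, 6, 18): truth gives 0; no alternative beats it.
(Checking all 64 profiles: 25 have a profitable deviation, 39 do not.)

25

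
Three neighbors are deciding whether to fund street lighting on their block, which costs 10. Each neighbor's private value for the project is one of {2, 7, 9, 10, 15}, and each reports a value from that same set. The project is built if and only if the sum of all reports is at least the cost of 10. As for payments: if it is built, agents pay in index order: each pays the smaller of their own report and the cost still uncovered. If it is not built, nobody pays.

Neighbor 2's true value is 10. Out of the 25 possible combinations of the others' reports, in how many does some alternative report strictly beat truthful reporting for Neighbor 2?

10

Others report (2, 2): truth gives 2; report 7 gives 3 > 2. Violating.
Others report (2, 7): truth gives 2; report 2 gives 8 > 2. Violating.
Others report (2, 9): truth gives 2; report 2 gives 8 > 2. Violating.
Others report (2, 10): truth gives 2; report 2 gives 8 > 2. Violating.
Others report (9, 2): truth gives 9; no alternative beats it.
Others report (9, 7): truth gives 9; no alternative beats it.
(Checking all 25 profiles: 10 have a profitable deviation, 15 do not.)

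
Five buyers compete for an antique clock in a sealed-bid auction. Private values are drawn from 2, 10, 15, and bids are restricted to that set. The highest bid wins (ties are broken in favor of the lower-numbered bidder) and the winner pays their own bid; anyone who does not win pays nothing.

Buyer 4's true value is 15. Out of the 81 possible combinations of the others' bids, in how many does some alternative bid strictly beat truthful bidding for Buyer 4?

Others bid (2, 2, 2, 2): truth gives 0; bid 10 gives 5 > 0. Violating.
Others bid (2, 2, 2, 10): truth gives 0; bid 10 gives 5 > 0. Violating.
Others bid (2, 2, 2, 15): truth gives 0; no alternative beats it.
Others bid (2, 2, 10, 2): truth gives 0; no alternative beats it.
(Checking all 81 profiles: 2 have a profitable deviation, 79 do not.)

2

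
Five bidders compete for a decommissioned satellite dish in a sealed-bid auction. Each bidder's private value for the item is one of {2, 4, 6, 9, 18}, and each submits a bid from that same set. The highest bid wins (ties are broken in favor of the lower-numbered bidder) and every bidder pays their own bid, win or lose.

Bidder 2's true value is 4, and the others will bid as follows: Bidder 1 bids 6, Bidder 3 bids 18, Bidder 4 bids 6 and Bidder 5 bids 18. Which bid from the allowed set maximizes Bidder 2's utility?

Bid 2: loses but pays 2, utility -2.
Bid 4: loses but pays 4, utility -4.
Bid 6: loses but pays 6, utility -6.
Bid 9: loses but pays 9, utility -9.
Bid 18: wins, pays 18, utility 4 - 18 = -14.
The best choice is 2 with utility -2.

2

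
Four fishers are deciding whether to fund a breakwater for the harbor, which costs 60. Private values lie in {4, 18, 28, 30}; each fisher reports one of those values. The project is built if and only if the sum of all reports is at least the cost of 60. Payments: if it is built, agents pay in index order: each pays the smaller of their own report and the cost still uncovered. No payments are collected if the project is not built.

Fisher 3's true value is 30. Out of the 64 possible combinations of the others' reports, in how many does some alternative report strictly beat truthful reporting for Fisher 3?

35

Others report (4, 4, 28): truth gives 0; report 28 gives 2 > 0. Violating.
Others report (4, 4, 30): truth gives 0; report 28 gives 2 > 0. Violating.
Others report (4, 18, 18): truth gives 0; report 28 gives 2 > 0. Violating.
Others report (4, 18, 28): truth gives 0; report 18 gives 12 > 0. Violating.
Others report (4, 4, 4): truth gives 0; no alternative beats it.
Others report (4, 4, 18): truth gives 0; no alternative beats it.
(Checking all 64 profiles: 35 have a profitable deviation, 29 do not.)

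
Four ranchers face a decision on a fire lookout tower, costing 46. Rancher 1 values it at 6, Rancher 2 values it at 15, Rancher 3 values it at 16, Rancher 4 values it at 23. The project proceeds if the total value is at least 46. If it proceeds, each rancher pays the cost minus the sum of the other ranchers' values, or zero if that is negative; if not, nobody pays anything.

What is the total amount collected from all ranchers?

12

Total value 60 ≥ cost 46, so it is built.
Rancher 1: others sum to 54; max(0, 46 - 54) = 0.
Rancher 2: others sum to 45; max(0, 46 - 45) = 1.
Rancher 3: others sum to 44; max(0, 46 - 44) = 2.
Rancher 4: others sum to 37; max(0, 46 - 37) = 9.
Total collected = 0 + 1 + 2 + 9 = 12.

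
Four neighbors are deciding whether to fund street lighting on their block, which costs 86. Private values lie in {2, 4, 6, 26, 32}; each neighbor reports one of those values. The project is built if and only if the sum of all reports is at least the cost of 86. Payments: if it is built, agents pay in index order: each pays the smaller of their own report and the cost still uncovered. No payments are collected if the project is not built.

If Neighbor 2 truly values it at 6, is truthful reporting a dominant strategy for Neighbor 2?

Consider the case where Neighbor 1 reports 26, Neighbor 3 reports 26 and Neighbor 4 reports 32.
Truthful report 6: project built, pays 6, utility 6 - 6 = 0.
Report 2 instead: project built, pays 2, utility 6 - 2 = 4.
Since 4 > 0, reporting 2 is strictly better here, so truthful reporting is not dominant.

No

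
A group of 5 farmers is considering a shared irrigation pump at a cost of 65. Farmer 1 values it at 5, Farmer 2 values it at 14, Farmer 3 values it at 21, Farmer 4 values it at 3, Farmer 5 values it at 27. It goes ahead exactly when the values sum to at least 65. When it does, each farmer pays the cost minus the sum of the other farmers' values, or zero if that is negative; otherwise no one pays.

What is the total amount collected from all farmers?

47

Total value 70 ≥ cost 65, so it is built.
Farmer 1: others sum to 65; max(0, 65 - 65) = 0.
Farmer 2: others sum to 56; max(0, 65 - 56) = 9.
Farmer 3: others sum to 49; max(0, 65 - 49) = 16.
Farmer 4: others sum to 67; max(0, 65 - 67) = 0.
Farmer 5: others sum to 43; max(0, 65 - 43) = 22.
Total collected = 0 + 9 + 16 + 0 + 22 = 47.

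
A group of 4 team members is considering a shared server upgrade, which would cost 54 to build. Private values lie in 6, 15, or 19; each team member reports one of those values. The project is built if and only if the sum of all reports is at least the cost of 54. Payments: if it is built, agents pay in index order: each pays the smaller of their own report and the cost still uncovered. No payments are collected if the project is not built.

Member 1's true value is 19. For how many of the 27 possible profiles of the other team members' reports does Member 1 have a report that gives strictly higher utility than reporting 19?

Others report (6, 15, 19): truth gives 0; report 15 gives 4 > 0. Violating.
Others report (6, 19, 15): truth gives 0; report 15 gives 4 > 0. Violating.
Others report (6, 19, 19): truth gives 0; report 15 gives 4 > 0. Violating.
Others report (15, 6, 19): truth gives 0; report 15 gives 4 > 0. Violating.
Others report (6, 6, 6): truth gives 0; no alternative beats it.
Others report (6, 6, 15): truth gives 0; no alternative beats it.
(Checking all 27 profiles: 17 have a profitable deviation, 10 do not.)

17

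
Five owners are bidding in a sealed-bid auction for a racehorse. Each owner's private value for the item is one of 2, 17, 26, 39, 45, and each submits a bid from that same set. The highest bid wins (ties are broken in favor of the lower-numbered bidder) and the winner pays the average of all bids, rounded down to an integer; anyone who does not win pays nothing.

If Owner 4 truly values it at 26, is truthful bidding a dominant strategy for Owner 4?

Consider the case where Owner 1 bids 2, Owner 2 bids 2, Owner 3 bids 2 and Owner 5 bids 2.
Truthful bid 26: wins, pays 6, utility 26 - 6 = 20.
Bid 17 instead: wins, pays 5, utility 26 - 5 = 21.
Since 21 > 20, bidding 17 is strictly better here, so truthful bidding is not dominant.

No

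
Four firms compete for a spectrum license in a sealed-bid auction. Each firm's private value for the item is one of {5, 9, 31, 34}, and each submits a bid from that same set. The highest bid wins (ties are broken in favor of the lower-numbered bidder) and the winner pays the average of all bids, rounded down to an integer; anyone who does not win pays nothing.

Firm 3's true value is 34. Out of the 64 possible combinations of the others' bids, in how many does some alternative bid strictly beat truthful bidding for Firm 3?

8

Others bid (5, 5, 5): truth gives 22; bid 9 gives 28 > 22. Violating.
Others bid (5, 5, 9): truth gives 21; bid 9 gives 27 > 21. Violating.
Others bid (5, 9, 5): truth gives 21; bid 31 gives 22 > 21. Violating.
Others bid (5, 9, 9): truth gives 20; bid 31 gives 21 > 20. Violating.
Others bid (5, 5, 31): truth gives 16; no alternative beats it.
Others bid (5, 5, 34): truth gives 15; no alternative beats it.
(Checking all 64 profiles: 8 have a profitable deviation, 56 do not.)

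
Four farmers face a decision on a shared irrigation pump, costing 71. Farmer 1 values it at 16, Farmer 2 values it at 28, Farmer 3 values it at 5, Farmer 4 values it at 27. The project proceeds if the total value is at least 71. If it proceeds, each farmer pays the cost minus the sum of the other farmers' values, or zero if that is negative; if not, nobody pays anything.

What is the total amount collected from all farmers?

Total value 76 ≥ cost 71, so it is built.
Farmer 1: others sum to 60; max(0, 71 - 60) = 11.
Farmer 2: others sum to 48; max(0, 71 - 48) = 23.
Farmer 3: others sum to 71; max(0, 71 - 71) = 0.
Farmer 4: others sum to 49; max(0, 71 - 49) = 22.
Total collected = 11 + 23 + 0 + 22 = 56.

56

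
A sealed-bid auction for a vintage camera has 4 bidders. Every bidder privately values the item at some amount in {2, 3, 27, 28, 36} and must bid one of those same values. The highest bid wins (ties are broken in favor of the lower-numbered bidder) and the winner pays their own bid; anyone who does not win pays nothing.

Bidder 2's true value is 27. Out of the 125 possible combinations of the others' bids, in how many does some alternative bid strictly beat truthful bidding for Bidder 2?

4

Others bid (2, 2, 2): truth gives 0; bid 3 gives 24 > 0. Violating.
Others bid (2, 2, 3): truth gives 0; bid 3 gives 24 > 0. Violating.
Others bid (2, 3, 2): truth gives 0; bid 3 gives 24 > 0. Violating.
Others bid (2, 3, 3): truth gives 0; bid 3 gives 24 > 0. Violating.
Others bid (2, 2, 27): truth gives 0; no alternative beats it.
Others bid (2, 2, 28): truth gives 0; no alternative beats it.
(Checking all 125 profiles: 4 have a profitable deviation, 121 do not.)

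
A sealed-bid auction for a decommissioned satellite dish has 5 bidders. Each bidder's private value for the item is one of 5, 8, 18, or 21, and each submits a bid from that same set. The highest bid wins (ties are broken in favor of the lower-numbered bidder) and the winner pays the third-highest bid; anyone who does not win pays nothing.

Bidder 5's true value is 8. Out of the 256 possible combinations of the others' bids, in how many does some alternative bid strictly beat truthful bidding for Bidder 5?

8

Others bid (5, 5, 5, 8): truth gives 0; bid 18 gives 3 > 0. Violating.
Others bid (5, 5, 5, 18): truth gives 0; bid 21 gives 3 > 0. Violating.
Others bid (5, 5, 8, 5): truth gives 0; bid 18 gives 3 > 0. Violating.
Others bid (5, 5, 18, 5): truth gives 0; bid 21 gives 3 > 0. Violating.
Others bid (5, 5, 5, 5): truth gives 3; no alternative beats it.
Others bid (5, 5, 5, 21): truth gives 0; no alternative beats it.
(Checking all 256 profiles: 8 have a profitable deviation, 248 do not.)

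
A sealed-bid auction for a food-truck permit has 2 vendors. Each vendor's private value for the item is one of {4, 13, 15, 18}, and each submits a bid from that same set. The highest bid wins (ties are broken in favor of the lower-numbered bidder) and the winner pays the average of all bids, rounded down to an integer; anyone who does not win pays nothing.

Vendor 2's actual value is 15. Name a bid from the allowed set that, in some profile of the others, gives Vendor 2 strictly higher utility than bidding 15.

Suppose Vendor 1 bids 4.
Bid 15: wins, pays 9, utility 15 - 9 = 6.
Bid 13: wins, pays 8, utility 15 - 8 = 7.
So bidding 13 beats truth here (7 > 6).

13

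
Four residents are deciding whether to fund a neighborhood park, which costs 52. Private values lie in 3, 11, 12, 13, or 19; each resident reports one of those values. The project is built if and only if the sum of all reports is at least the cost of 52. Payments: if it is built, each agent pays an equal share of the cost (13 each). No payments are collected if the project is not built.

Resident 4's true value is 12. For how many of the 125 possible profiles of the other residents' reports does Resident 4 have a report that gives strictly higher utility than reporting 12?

Others report (3, 19, 19): truth gives -1; report 3 gives 0 > -1. Violating.
Others report (11, 11, 19): truth gives -1; report 3 gives 0 > -1. Violating.
Others report (11, 12, 19): truth gives -1; report 3 gives 0 > -1. Violating.
Others report (11, 13, 19): truth gives -1; report 3 gives 0 > -1. Violating.
Others report (3, 3, 3): truth gives 0; no alternative beats it.
Others report (3, 3, 11): truth gives 0; no alternative beats it.
(Checking all 125 profiles: 30 have a profitable deviation, 95 do not.)

30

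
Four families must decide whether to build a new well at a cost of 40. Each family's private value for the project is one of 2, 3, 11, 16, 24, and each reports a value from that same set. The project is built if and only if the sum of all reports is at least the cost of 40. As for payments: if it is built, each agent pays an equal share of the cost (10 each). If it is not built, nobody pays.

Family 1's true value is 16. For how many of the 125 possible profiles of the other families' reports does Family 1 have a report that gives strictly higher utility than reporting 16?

Others report (2, 2, 16): truth gives 0; report 24 gives 6 > 0. Violating.
Others report (2, 3, 11): truth gives 0; report 24 gives 6 > 0. Violating.
Others report (2, 3, 16): truth gives 0; report 24 gives 6 > 0. Violating.
Others report (2, 11, 3): truth gives 0; report 24 gives 6 > 0. Violating.
Others report (2, 2, 2): truth gives 0; no alternative beats it.
Others report (2, 2, 3): truth gives 0; no alternative beats it.
(Checking all 125 profiles: 21 have a profitable deviation, 104 do not.)

21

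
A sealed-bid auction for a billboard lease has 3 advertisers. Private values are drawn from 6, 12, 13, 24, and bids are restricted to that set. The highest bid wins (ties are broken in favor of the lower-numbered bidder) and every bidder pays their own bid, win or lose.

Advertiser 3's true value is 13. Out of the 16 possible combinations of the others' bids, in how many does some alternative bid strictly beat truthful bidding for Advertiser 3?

Others bid (6, 6): truth gives 0; bid 12 gives 1 > 0. Violating.
Others bid (6, 13): truth gives -13; bid 6 gives -6 > -13. Violating.
Others bid (6, 24): truth gives -13; bid 6 gives -6 > -13. Violating.
Others bid (12, 13): truth gives -13; bid 6 gives -6 > -13. Violating.
Others bid (6, 12): truth gives 0; no alternative beats it.
Others bid (12, 6): truth gives 0; no alternative beats it.
(Checking all 16 profiles: 13 have a profitable deviation, 3 do not.)

13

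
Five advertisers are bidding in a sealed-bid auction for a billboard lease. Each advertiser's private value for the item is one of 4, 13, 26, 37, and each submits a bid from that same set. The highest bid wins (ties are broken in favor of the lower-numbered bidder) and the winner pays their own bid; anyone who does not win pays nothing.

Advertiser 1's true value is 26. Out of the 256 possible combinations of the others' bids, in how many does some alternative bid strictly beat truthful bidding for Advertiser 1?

16

Others bid (4, 4, 4, 4): truth gives 0; bid 4 gives 22 > 0. Violating.
Others bid (4, 4, 4, 13): truth gives 0; bid 13 gives 13 > 0. Violating.
Others bid (4, 4, 13, 4): truth gives 0; bid 13 gives 13 > 0. Violating.
Others bid (4, 4, 13, 13): truth gives 0; bid 13 gives 13 > 0. Violating.
Others bid (4, 4, 4, 26): truth gives 0; no alternative beats it.
Others bid (4, 4, 4, 37): truth gives 0; no alternative beats it.
(Checking all 256 profiles: 16 have a profitable deviation, 240 do not.)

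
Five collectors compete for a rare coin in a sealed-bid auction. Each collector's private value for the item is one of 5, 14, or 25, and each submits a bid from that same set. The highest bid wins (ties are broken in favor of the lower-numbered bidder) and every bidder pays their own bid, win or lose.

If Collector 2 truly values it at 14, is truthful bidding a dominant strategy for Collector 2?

No

Consider the case where Collector 1 bids 5, Collector 3 bids 5, Collector 4 bids 5 and Collector 5 bids 25.
Truthful bid 14: loses but pays 14, utility -14.
Bid 5 instead: loses but pays 5, utility -5.
Since -5 > -14, bidding 5 is strictly better here, so truthful bidding is not dominant.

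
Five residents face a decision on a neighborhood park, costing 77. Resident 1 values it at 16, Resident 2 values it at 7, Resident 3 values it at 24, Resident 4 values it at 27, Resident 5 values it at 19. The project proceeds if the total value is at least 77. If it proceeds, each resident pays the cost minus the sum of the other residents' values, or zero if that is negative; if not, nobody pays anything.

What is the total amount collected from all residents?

Total value 93 ≥ cost 77, so it is built.
Resident 1: others sum to 77; max(0, 77 - 77) = 0.
Resident 2: others sum to 86; max(0, 77 - 86) = 0.
Resident 3: others sum to 69; max(0, 77 - 69) = 8.
Resident 4: others sum to 66; max(0, 77 - 66) = 11.
Resident 5: others sum to 74; max(0, 77 - 74) = 3.
Total collected = 0 + 0 + 8 + 11 + 3 = 22.

22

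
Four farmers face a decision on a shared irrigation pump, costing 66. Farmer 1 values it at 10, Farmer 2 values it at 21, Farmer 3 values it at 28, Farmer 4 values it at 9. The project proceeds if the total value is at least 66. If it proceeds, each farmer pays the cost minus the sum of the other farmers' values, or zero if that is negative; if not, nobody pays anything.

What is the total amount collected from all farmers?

60

Total value 68 ≥ cost 66, so it is built.
Farmer 1: others sum to 58; max(0, 66 - 58) = 8.
Farmer 2: others sum to 47; max(0, 66 - 47) = 19.
Farmer 3: others sum to 40; max(0, 66 - 40) = 26.
Farmer 4: others sum to 59; max(0, 66 - 59) = 7.
Total collected = 8 + 19 + 26 + 7 = 60.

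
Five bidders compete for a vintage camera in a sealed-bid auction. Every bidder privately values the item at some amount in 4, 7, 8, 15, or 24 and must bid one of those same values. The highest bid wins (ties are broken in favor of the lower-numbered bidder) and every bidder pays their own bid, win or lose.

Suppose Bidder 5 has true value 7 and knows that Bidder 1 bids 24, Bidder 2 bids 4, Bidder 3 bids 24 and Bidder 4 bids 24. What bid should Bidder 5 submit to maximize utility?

4

Bid 4: loses but pays 4, utility -4.
Bid 7: loses but pays 7, utility -7.
Bid 8: loses but pays 8, utility -8.
Bid 15: loses but pays 15, utility -15.
Bid 24: loses but pays 24, utility -24.
The best choice is 4 with utility -4.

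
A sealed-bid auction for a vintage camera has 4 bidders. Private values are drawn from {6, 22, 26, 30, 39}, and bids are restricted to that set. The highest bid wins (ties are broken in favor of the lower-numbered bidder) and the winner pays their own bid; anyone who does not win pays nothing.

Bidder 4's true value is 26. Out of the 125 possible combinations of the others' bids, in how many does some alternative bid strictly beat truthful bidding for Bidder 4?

1

Others bid (6, 6, 6): truth gives 0; bid 22 gives 4 > 0. Violating.
Others bid (6, 6, 22): truth gives 0; no alternative beats it.
Others bid (6, 6, 26): truth gives 0; no alternative beats it.
(Checking all 125 profiles: 1 has a profitable deviation, 124 do not.)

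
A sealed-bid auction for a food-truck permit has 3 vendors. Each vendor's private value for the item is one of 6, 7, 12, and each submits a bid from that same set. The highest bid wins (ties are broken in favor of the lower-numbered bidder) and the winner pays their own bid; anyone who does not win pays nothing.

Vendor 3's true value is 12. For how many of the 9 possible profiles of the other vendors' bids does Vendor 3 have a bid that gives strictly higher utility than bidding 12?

Others bid (6, 6): truth gives 0; bid 7 gives 5 > 0. Violating.
Others bid (6, 7): truth gives 0; no alternative beats it.
Others bid (6, 12): truth gives 0; no alternative beats it.
(Checking all 9 profiles: 1 has a profitable deviation, 8 do not.)

1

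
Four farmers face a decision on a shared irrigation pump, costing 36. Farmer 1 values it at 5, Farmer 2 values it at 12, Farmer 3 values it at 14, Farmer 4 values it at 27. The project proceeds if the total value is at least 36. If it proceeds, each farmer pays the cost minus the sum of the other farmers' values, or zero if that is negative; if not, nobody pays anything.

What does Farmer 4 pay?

5

Total value 58 ≥ cost 36, so the project is built.
The other farmers' values sum to 31.
Cost minus that sum is 36 - 31 = 5.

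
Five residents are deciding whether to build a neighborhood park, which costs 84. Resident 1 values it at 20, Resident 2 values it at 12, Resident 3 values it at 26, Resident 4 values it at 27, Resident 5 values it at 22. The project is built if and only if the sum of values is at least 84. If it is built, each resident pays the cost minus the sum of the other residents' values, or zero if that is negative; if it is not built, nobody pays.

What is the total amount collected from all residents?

Total value 107 ≥ cost 84, so it is built.
Resident 1: others sum to 87; max(0, 84 - 87) = 0.
Resident 2: others sum to 95; max(0, 84 - 95) = 0.
Resident 3: others sum to 81; max(0, 84 - 81) = 3.
Resident 4: others sum to 80; max(0, 84 - 80) = 4.
Resident 5: others sum to 85; max(0, 84 - 85) = 0.
Total collected = 0 + 0 + 3 + 4 + 0 = 7.

7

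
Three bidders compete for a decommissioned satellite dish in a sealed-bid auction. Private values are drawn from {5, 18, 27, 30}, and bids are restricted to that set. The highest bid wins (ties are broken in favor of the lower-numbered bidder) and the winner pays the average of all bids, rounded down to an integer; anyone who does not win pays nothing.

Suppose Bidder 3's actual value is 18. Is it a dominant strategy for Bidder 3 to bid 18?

No

Consider the case where Bidder 1 bids 5 and Bidder 2 bids 18.
Truthful bid 18: loses, pays 0, utility 0.
Bid 27 instead: wins, pays 16, utility 18 - 16 = 2.
Since 2 > 0, bidding 27 is strictly better here, so truthful bidding is not dominant.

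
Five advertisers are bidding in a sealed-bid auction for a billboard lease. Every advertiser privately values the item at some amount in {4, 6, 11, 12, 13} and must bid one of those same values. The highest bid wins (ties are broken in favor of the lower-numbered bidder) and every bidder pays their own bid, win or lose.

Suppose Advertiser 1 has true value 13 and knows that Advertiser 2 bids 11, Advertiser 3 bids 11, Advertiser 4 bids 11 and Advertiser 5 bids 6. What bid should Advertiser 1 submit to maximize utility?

Bid 4: loses but pays 4, utility -4.
Bid 6: loses but pays 6, utility -6.
Bid 11: wins, pays 11, utility 13 - 11 = 2.
Bid 12: wins, pays 12, utility 13 - 12 = 1.
Bid 13: wins, pays 13, utility 13 - 13 = 0.
The best choice is 11 with utility 2.

11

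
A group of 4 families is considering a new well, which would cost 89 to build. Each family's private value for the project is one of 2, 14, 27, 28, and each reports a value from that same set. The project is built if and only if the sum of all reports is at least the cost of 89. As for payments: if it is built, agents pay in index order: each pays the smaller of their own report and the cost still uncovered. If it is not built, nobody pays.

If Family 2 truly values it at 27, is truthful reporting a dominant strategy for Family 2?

Consider the case where Family 1 reports 27, Family 3 reports 27 and Family 4 reports 27.
Truthful report 27: project built, pays 27, utility 27 - 27 = 0.
Report 14 instead: project built, pays 14, utility 27 - 14 = 13.
Since 13 > 0, reporting 14 is strictly better here, so truthful reporting is not dominant.

No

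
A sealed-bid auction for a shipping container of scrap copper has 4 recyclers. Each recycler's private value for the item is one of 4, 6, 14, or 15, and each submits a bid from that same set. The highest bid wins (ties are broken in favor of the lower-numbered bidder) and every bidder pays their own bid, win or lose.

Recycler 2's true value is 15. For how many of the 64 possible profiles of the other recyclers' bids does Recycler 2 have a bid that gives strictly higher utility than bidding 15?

34

Others bid (4, 4, 4): truth gives 0; bid 6 gives 9 > 0. Violating.
Others bid (4, 4, 6): truth gives 0; bid 6 gives 9 > 0. Violating.
Others bid (4, 4, 14): truth gives 0; bid 14 gives 1 > 0. Violating.
Others bid (4, 6, 4): truth gives 0; bid 6 gives 9 > 0. Violating.
Others bid (4, 4, 15): truth gives 0; no alternative beats it.
Others bid (4, 6, 15): truth gives 0; no alternative beats it.
(Checking all 64 profiles: 34 have a profitable deviation, 30 do not.)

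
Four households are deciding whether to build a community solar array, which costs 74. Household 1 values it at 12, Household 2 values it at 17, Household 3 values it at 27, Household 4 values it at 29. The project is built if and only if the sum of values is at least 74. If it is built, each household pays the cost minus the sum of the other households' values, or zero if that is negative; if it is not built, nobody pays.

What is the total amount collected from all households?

41

Total value 85 ≥ cost 74, so it is built.
Household 1: others sum to 73; max(0, 74 - 73) = 1.
Household 2: others sum to 68; max(0, 74 - 68) = 6.
Household 3: others sum to 58; max(0, 74 - 58) = 16.
Household 4: others sum to 56; max(0, 74 - 56) = 18.
Total collected = 1 + 6 + 16 + 18 = 41.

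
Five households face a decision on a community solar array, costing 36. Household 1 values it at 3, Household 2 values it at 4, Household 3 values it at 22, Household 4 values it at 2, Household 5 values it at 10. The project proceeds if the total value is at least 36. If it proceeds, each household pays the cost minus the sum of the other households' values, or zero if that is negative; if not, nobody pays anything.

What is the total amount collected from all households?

22

Total value 41 ≥ cost 36, so it is built.
Household 1: others sum to 38; max(0, 36 - 38) = 0.
Household 2: others sum to 37; max(0, 36 - 37) = 0.
Household 3: others sum to 19; max(0, 36 - 19) = 17.
Household 4: others sum to 39; max(0, 36 - 39) = 0.
Household 5: others sum to 31; max(0, 36 - 31) = 5.
Total collected = 0 + 0 + 17 + 0 + 5 = 22.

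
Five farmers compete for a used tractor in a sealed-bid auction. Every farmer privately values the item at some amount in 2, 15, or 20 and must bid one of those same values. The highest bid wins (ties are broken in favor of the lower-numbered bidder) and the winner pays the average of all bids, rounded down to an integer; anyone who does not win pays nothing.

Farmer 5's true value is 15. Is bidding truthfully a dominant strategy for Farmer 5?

Consider the case where Farmer 1 bids 2, Farmer 2 bids 2, Farmer 3 bids 2 and Farmer 4 bids 15.
Truthful bid 15: loses, pays 0, utility 0.
Bid 20 instead: wins, pays 8, utility 15 - 8 = 7.
Since 7 > 0, bidding 20 is strictly better here, so truthful bidding is not dominant.

No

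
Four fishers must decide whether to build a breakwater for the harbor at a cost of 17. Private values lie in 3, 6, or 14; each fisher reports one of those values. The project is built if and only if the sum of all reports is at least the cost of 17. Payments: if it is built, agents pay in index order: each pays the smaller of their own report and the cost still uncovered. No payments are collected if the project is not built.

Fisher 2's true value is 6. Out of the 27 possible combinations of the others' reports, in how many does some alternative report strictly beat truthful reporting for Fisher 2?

14

Others report (3, 3, 14): truth gives 0; report 3 gives 3 > 0. Violating.
Others report (3, 6, 6): truth gives 0; report 3 gives 3 > 0. Violating.
Others report (3, 6, 14): truth gives 0; report 3 gives 3 > 0. Violating.
Others report (3, 14, 3): truth gives 0; report 3 gives 3 > 0. Violating.
Others report (3, 3, 3): truth gives 0; no alternative beats it.
Others report (3, 3, 6): truth gives 0; no alternative beats it.
(Checking all 27 profiles: 14 have a profitable deviation, 13 do not.)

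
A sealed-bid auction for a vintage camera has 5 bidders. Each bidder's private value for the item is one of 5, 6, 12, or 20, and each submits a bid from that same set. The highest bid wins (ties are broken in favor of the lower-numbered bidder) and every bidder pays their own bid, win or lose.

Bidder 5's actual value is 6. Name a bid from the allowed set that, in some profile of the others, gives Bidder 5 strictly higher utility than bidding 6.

Suppose Bidder 1 bids 5, Bidder 2 bids 5, Bidder 3 bids 5 and Bidder 4 bids 6.
Bid 6: loses but pays 6, utility -6.
Bid 5: loses but pays 5, utility -5.
So bidding 5 beats truth here (-5 > -6).

5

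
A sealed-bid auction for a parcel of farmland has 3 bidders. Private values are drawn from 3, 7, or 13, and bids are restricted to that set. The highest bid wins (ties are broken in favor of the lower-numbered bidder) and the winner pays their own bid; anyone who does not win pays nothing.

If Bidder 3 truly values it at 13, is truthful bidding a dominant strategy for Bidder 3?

No

Consider the case where Bidder 1 bids 3 and Bidder 2 bids 3.
Truthful bid 13: wins, pays 13, utility 13 - 13 = 0.
Bid 7 instead: wins, pays 7, utility 13 - 7 = 6.
Since 6 > 0, bidding 7 is strictly better here, so truthful bidding is not dominant.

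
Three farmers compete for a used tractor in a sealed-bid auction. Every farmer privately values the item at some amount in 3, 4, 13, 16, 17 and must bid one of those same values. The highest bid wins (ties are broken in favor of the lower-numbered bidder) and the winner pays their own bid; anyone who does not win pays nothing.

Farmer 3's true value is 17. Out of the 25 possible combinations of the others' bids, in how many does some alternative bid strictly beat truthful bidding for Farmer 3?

Others bid (3, 3): truth gives 0; bid 4 gives 13 > 0. Violating.
Others bid (3, 4): truth gives 0; bid 13 gives 4 > 0. Violating.
Others bid (3, 13): truth gives 0; bid 16 gives 1 > 0. Violating.
Others bid (4, 3): truth gives 0; bid 13 gives 4 > 0. Violating.
Others bid (3, 16): truth gives 0; no alternative beats it.
Others bid (3, 17): truth gives 0; no alternative beats it.
(Checking all 25 profiles: 9 have a profitable deviation, 16 do not.)

9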